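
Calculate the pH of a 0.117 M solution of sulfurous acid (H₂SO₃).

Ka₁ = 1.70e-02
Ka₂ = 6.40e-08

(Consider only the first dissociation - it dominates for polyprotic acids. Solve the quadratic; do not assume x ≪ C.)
pH = 1.43

x² + Ka₁·x − Ka₁·C = 0 with Ka₁ = 1.70e-02, C = 0.117.
x = (−Ka₁ + √(Ka₁² + 4·Ka₁·C))/2 = 3.6901e-02 M, so pH = 1.43.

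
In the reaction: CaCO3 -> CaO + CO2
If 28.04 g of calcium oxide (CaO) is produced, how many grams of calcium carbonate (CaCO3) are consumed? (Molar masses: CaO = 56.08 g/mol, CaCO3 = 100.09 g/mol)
Moles of CaO = 28.04 g ÷ 56.08 g/mol = 0.5 mol
Mole ratio: 1 mol CaCO3 / 1 mol CaO
Moles of CaCO3 = 0.5 × (1/1) = 0.5 mol
Mass of CaCO3 = 0.5 mol × 100.09 g/mol = 50.05 g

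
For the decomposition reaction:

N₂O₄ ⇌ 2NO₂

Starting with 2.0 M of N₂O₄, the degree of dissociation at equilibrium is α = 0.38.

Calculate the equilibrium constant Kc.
K_c = 1.8632

x = α·[A]₀ = 0.38 × 2.0 = 0.76 M dissociated.
At eq: [N₂O₄] = 2.0 − 0.76 = 1.24 M; [NO₂] = 2x = 1.52 M.
Kc = [NO₂]²/[N₂O₄] = (1.52)²/1.24 = 1.863.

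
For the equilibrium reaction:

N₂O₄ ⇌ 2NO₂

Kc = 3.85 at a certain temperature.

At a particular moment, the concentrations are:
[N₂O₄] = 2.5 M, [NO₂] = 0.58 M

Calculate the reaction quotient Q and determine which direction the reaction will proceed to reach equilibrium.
Q = 0.135, Q < K, reaction proceeds forward (toward products)

Q = ([NO₂]^2) / ([N₂O₄])
  = ((0.58)^2) / ((2.5)) = 0.3364/2.5 = 0.1346
Since Q = 0.1346 < Kc = 3.85, the reaction proceeds forward (toward products) to reach equilibrium.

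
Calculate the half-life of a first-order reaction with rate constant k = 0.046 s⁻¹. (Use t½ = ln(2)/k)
15.07 s

t½ = ln(2)/k = 0.6931/0.046 = 15.07 s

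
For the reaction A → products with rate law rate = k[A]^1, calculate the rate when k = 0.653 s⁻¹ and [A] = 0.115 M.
0.0751 M/s

rate = k·[A]^1 = 0.653·(0.115)^1 = 0.653·0.115 = 0.0751 M/s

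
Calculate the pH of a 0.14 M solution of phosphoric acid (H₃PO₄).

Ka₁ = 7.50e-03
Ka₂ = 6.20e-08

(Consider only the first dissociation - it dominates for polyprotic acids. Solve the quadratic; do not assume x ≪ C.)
pH = 1.54

x² + Ka₁·x − Ka₁·C = 0 with Ka₁ = 7.50e-03, C = 0.14.
x = (−Ka₁ + √(Ka₁² + 4·Ka₁·C))/2 = 2.8870e-02 M, so pH = 1.54.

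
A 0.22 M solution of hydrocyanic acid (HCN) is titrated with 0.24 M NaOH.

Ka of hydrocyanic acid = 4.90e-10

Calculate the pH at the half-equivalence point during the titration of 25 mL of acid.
pH = pKa = 9.31

At the half-equivalence point, [HA] = [A⁻], so by Henderson–Hasselbalch pH = pKa + log(1) = pKa.
pKa = −log(4.90e-10) = 9.31.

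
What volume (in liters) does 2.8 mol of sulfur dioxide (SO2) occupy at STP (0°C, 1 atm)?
At STP, 1 mol of gas occupies 22.4 L
Volume = 2.8 mol × 22.4 L/mol = 62.72 L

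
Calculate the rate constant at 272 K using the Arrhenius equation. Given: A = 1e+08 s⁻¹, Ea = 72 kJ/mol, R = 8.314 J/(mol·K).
1.49e-06 s⁻¹

k = A·exp(-Ea/(R·T)) = 1e+08·exp(-72000/(8.314·272)) = 1e+08·exp(-31.8386) = 1e+08·1.4883e-14 = 1.49e-06 s⁻¹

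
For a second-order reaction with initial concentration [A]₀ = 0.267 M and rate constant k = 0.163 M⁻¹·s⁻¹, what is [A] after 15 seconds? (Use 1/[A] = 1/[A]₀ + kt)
0.1615 M

1/[A] = 1/[A]₀ + k·t = 1/0.267 + (0.163)·(15) = 3.7453 + 2.4450 = 6.1903
[A] = 1/6.1903 = 0.1615 M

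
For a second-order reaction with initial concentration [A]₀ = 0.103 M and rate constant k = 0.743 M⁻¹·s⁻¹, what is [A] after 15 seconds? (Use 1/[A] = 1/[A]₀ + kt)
0.0480 M

1/[A] = 1/[A]₀ + k·t = 1/0.103 + (0.743)·(15) = 9.7087 + 11.1450 = 20.8537
[A] = 1/20.8537 = 0.0480 M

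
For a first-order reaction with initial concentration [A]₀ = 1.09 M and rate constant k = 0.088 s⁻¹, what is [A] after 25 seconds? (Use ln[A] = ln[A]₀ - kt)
0.1208 M

ln[A] = ln[A]₀ - k·t = ln(1.09) - (0.088)·(25) = 0.0862 - 2.2000 = -2.1138
[A] = e^(-2.1138) = 0.1208 M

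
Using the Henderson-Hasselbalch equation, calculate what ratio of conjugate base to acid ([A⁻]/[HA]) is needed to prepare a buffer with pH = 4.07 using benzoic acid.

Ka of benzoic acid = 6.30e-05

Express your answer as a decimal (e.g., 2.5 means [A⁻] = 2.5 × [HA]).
[A⁻]/[HA] = 0.740

pKa = −log(6.30e-05) = 4.2007. pH = pKa + log([A⁻]/[HA]). 4.07 = 4.2007 + log(ratio). log(ratio) = 4.07 − 4.2007 = -0.1307. ratio = 10^(-0.1307) = 0.740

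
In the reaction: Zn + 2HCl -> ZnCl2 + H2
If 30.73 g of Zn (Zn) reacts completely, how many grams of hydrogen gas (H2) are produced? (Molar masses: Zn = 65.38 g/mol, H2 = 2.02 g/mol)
Moles of Zn = 30.73 g ÷ 65.38 g/mol = 0.470021 mol
Mole ratio: 1 mol H2 / 1 mol Zn
Moles of H2 = 0.470021 × (1/1) = 0.470021 mol
Mass of H2 = 0.470021 mol × 2.02 g/mol = 0.9494 g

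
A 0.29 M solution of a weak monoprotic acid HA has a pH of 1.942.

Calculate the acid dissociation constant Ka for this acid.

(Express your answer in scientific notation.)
K_a = 4.69e-04

[H⁺] = 10^(−pH) = 10^(−1.942) = 1.143e-02 M. For HA ⇌ H⁺ + A⁻, Ka = x²/(C − x) = (1.143e-02)²/(0.29 − 1.143e-02) = 4.69e-04.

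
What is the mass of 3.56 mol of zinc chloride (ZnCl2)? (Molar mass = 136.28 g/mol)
Mass = 3.56 mol × 136.28 g/mol = 485.2 g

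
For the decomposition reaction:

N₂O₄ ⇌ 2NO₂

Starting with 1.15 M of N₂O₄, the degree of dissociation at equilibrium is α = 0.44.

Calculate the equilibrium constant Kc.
K_c = 1.5903

x = α·[A]₀ = 0.44 × 1.15 = 0.506 M dissociated.
At eq: [N₂O₄] = 1.15 − 0.506 = 0.644 M; [NO₂] = 2x = 1.012 M.
Kc = [NO₂]²/[N₂O₄] = (1.012)²/0.644 = 1.59.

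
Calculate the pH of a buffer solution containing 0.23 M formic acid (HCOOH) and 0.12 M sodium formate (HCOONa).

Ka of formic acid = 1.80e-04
pH = 3.46

pKa = -log(1.80e-04) = 3.74. pH = pKa + log([A⁻]/[HA]) = 3.74 + log(0.12/0.23)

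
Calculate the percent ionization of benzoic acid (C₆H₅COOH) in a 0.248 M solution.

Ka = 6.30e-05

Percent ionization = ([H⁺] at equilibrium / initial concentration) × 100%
Percent ionization = 1.58%

Let x = [H⁺]. Ka = x²/(C - x) ⇒ x² + (6.30e-05)x - (6.30e-05)(0.248) = 0. x = 3.9213e-03. Percent = (3.9213e-03/0.248) × 100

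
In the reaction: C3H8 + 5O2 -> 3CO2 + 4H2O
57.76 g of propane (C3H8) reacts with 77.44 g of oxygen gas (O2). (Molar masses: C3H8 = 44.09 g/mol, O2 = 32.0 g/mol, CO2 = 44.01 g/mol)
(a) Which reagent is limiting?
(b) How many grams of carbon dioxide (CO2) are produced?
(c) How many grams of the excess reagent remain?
(a) O2, (b) 63.9 g, (c) 36.42 g

Moles of C3H8 = 57.76 g ÷ 44.09 g/mol = 1.31005 mol
Moles of O2 = 77.44 g ÷ 32.0 g/mol = 2.42 mol
Moles ÷ coefficient: C3H8: 1.31005/1 = 1.31, O2: 2.42/5 = 0.484
(a) O2 has the smaller value, so O2 is the limiting reagent.
(b) Moles of CO2 = 2.42 mol O2 × (3/5) = 1.452 mol; mass = 1.452 mol × 44.01 g/mol = 63.9 g
(c) C3H8 consumed = 2.42 × (1/5) = 0.484 mol; remaining = 1.31005 − 0.484 = 0.826048 mol; mass = 0.826048 mol × 44.09 g/mol = 36.42 g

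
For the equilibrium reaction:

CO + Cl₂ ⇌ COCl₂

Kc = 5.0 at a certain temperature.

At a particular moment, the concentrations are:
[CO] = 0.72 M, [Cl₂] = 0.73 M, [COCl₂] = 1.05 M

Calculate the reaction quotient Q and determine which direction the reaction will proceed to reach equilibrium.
Q = 1.998, Q < K, reaction proceeds forward (toward products)

Q = ([COCl₂]) / ([CO] × [Cl₂])
  = ((1.05)) / ((0.72)·(0.73)) = 1.05/0.5256 = 1.998
Since Q = 1.998 < Kc = 5.0, the reaction proceeds forward (toward products) to reach equilibrium.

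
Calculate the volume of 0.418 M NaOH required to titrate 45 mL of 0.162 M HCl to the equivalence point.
V_{base} = 17.4 mL

At equivalence: moles acid = moles base.
moles HCl = 0.162 M × 0.045 L = 0.00729 mol
V_NaOH = 0.00729 mol ÷ 0.418 M = 0.01744 L = 17.4 mL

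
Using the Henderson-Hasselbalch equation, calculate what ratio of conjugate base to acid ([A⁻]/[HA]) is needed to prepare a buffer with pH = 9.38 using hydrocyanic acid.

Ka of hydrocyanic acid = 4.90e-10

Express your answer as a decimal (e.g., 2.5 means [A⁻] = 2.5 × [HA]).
[A⁻]/[HA] = 1.175

pKa = −log(4.90e-10) = 9.3098. pH = pKa + log([A⁻]/[HA]). 9.38 = 9.3098 + log(ratio). log(ratio) = 9.38 − 9.3098 = 0.0702. ratio = 10^(0.0702) = 1.175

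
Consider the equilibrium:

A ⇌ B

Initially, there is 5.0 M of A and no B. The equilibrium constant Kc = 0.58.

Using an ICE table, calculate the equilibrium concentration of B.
[B] = 1.835 M

ICE: [A] = 5.0 − x, [B] = x.
Kc = x/(5.0 − x) = 0.58 ⇒ x = 0.58·5.0/(1 + 0.58) = 2.9/1.58 = 1.835.
[B] = x = 1.835 M.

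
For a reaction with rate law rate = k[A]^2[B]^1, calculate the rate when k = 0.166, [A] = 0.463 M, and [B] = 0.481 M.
0.01712 M/s

rate = k·[A]^2·[B]^1 = 0.166·(0.463)^2·(0.481)^1 = 0.166·0.214369·0.481 = 0.01712 M/s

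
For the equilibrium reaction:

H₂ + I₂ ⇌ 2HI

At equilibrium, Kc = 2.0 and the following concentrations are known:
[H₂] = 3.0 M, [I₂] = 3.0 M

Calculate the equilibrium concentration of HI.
[HI] = 4.2426 M

Kc = ([HI]^2) / ([H₂] × [I₂]) = 2.0
[HI]^2 = Kc · (reactant terms)/(other product terms) = 2.0 · 9 / 1 = 18
[HI] = (18)^(1/2) = 4.2426 M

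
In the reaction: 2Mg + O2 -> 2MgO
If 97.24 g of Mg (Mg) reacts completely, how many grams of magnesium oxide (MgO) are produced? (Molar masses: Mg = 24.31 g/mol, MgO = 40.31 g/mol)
Moles of Mg = 97.24 g ÷ 24.31 g/mol = 4 mol
Mole ratio: 2 mol MgO / 2 mol Mg
Moles of MgO = 4 × (2/2) = 4 mol
Mass of MgO = 4 mol × 40.31 g/mol = 161.2 g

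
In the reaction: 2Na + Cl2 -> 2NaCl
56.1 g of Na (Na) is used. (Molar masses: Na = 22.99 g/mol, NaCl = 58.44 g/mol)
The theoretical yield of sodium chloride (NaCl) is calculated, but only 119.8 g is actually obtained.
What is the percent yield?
Moles of Na = 56.1 g ÷ 22.99 g/mol = 2.44019 mol
Mole ratio: 2 mol NaCl / 2 mol Na
Moles of NaCl = 2.44019 × (2/2) = 2.44019 mol
Theoretical yield = 2.44019 mol × 58.44 g/mol = 142.6 g
Actual yield = 119.8 g
Percent yield = (119.8 / 142.6) × 100% = 84.0%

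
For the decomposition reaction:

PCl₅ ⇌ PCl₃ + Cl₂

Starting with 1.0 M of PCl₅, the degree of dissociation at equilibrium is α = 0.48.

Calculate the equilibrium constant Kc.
K_c = 0.4431

x = α·[A]₀ = 0.48 × 1.0 = 0.48 M dissociated.
At eq: [PCl₅] = 1.0 − 0.48 = 0.52 M; [PCl₃] = [Cl₂] = x = 0.48 M.
Kc = [PCl₃][Cl₂]/[PCl₅] = (0.48)²/0.52 = 0.4431.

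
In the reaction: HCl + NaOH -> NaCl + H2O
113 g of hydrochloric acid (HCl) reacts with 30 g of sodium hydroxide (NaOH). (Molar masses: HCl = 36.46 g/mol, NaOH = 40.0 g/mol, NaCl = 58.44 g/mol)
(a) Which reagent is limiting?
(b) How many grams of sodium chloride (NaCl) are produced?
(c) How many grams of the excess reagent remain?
(a) NaOH, (b) 43.83 g, (c) 85.66 g

Moles of HCl = 113 g ÷ 36.46 g/mol = 3.09929 mol
Moles of NaOH = 30 g ÷ 40.0 g/mol = 0.75 mol
Moles ÷ coefficient: HCl: 3.09929/1 = 3.099, NaOH: 0.75/1 = 0.75
(a) NaOH has the smaller value, so NaOH is the limiting reagent.
(b) Moles of NaCl = 0.75 mol NaOH × (1/1) = 0.75 mol; mass = 0.75 mol × 58.44 g/mol = 43.83 g
(c) HCl consumed = 0.75 × (1/1) = 0.75 mol; remaining = 3.09929 − 0.75 = 2.34929 mol; mass = 2.34929 mol × 36.46 g/mol = 85.66 g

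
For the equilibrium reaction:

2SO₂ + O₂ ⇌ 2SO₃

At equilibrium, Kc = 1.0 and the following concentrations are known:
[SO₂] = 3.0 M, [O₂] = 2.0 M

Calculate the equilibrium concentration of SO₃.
[SO₃] = 4.2426 M

Kc = ([SO₃]^2) / ([SO₂]^2 × [O₂]) = 1.0
[SO₃]^2 = Kc · (reactant terms)/(other product terms) = 1.0 · 18 / 1 = 18
[SO₃] = (18)^(1/2) = 4.2426 M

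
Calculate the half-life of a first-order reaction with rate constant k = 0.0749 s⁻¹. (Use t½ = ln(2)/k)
9.25 s

t½ = ln(2)/k = 0.6931/0.0749 = 9.25 s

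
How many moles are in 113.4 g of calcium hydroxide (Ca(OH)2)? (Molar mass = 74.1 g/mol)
Moles = 113.4 g ÷ 74.1 g/mol = 1.53 mol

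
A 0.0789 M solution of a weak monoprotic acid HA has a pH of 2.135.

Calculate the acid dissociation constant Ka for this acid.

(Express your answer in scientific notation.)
K_a = 7.50e-04

[H⁺] = 10^(−pH) = 10^(−2.135) = 7.328e-03 M. For HA ⇌ H⁺ + A⁻, Ka = x²/(C − x) = (7.328e-03)²/(0.0789 − 7.328e-03) = 7.50e-04.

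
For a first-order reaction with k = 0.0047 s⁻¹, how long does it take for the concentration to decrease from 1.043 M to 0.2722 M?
285.81 s

From ln[A] = ln[A]₀ - k·t: t = ln([A]₀/[A])/k = ln(1.043/0.2722)/0.0047 = ln(3.8317)/0.0047 = 1.3433/0.0047 = 285.81 s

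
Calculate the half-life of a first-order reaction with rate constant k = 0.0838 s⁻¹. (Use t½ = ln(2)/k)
8.27 s

t½ = ln(2)/k = 0.6931/0.0838 = 8.27 s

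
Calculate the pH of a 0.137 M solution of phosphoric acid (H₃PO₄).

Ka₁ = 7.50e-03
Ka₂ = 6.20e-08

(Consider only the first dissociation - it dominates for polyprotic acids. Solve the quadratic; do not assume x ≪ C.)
pH = 1.54

x² + Ka₁·x − Ka₁·C = 0 with Ka₁ = 7.50e-03, C = 0.137.
x = (−Ka₁ + √(Ka₁² + 4·Ka₁·C))/2 = 2.8523e-02 M, so pH = 1.54.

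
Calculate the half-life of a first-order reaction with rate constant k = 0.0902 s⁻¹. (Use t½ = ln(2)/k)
7.68 s

t½ = ln(2)/k = 0.6931/0.0902 = 7.68 s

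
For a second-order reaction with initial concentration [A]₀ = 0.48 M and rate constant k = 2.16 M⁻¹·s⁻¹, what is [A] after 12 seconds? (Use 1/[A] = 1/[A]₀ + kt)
0.0357 M

1/[A] = 1/[A]₀ + k·t = 1/0.48 + (2.16)·(12) = 2.0833 + 25.9200 = 28.0033
[A] = 1/28.0033 = 0.0357 M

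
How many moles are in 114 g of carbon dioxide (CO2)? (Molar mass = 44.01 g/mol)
Moles = 114 g ÷ 44.01 g/mol = 2.59 mol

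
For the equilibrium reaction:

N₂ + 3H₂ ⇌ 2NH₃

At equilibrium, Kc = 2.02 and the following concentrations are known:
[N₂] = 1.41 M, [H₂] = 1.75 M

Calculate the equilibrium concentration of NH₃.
[NH₃] = 3.9070 M

Kc = ([NH₃]^2) / ([N₂] × [H₂]^3) = 2.02
[NH₃]^2 = Kc · (reactant terms)/(other product terms) = 2.02 · 7.5567 / 1 = 15.265
[NH₃] = (15.265)^(1/2) = 3.9070 M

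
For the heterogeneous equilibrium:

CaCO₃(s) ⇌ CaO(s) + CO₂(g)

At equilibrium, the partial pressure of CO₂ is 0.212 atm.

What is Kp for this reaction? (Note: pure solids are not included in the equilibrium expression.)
K_p = 0.212

Solids (CaCO₃, CaO) have activity 1 and are excluded.
Kp = P(CO₂) = 0.212.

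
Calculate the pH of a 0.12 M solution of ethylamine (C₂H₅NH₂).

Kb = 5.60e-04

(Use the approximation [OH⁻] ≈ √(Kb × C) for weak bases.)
pH = 11.91

[OH⁻] = √(Kb × C) = √(5.60e-04 × 0.12) = 8.1976e-03. pOH = 2.09, pH = 14 - pOH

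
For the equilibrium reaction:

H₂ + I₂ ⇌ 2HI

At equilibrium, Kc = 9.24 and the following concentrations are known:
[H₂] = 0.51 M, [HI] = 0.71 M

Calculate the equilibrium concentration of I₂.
[I₂] = 0.1070 M

Kc = ([HI]^2) / ([H₂] × [I₂]) = 9.24
[I₂]^1 = (product terms)/(Kc · other reactant terms) = 0.5041 / (9.24 · 0.51) = 0.10697
[I₂] = 0.1070 M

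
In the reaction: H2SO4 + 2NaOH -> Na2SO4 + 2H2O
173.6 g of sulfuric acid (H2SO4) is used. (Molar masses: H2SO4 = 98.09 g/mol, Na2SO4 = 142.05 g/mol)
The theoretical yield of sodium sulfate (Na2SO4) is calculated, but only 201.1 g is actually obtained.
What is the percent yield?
Moles of H2SO4 = 173.6 g ÷ 98.09 g/mol = 1.7698 mol
Mole ratio: 1 mol Na2SO4 / 1 mol H2SO4
Moles of Na2SO4 = 1.7698 × (1/1) = 1.7698 mol
Theoretical yield = 1.7698 mol × 142.05 g/mol = 251.4 g
Actual yield = 201.1 g
Percent yield = (201.1 / 251.4) × 100% = 80.0%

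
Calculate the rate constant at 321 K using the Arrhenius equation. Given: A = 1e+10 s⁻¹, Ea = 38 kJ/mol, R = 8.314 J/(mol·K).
6.55e+03 s⁻¹

k = A·exp(-Ea/(R·T)) = 1e+10·exp(-38000/(8.314·321)) = 1e+10·exp(-14.2386) = 1e+10·6.5499e-07 = 6.55e+03 s⁻¹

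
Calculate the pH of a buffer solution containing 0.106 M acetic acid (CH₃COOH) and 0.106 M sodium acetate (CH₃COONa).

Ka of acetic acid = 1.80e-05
pH = 4.74

pKa = -log(1.80e-05) = 4.74. pH = pKa + log([A⁻]/[HA]) = 4.74 + log(0.106/0.106)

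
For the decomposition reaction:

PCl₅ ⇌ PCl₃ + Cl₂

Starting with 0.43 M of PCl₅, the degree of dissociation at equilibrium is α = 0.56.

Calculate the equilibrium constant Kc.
K_c = 0.3065

x = α·[A]₀ = 0.56 × 0.43 = 0.2408 M dissociated.
At eq: [PCl₅] = 0.43 − 0.2408 = 0.1892 M; [PCl₃] = [Cl₂] = x = 0.2408 M.
Kc = [PCl₃][Cl₂]/[PCl₅] = (0.2408)²/0.1892 = 0.3065.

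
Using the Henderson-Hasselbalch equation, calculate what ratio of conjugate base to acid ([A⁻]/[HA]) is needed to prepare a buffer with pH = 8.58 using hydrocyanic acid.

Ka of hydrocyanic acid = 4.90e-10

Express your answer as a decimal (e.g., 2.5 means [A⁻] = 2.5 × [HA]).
[A⁻]/[HA] = 0.186

pKa = −log(4.90e-10) = 9.3098. pH = pKa + log([A⁻]/[HA]). 8.58 = 9.3098 + log(ratio). log(ratio) = 8.58 − 9.3098 = -0.7298. ratio = 10^(-0.7298) = 0.186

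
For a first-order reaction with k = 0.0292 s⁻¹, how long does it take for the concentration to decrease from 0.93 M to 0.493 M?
21.74 s

From ln[A] = ln[A]₀ - k·t: t = ln([A]₀/[A])/k = ln(0.93/0.493)/0.0292 = ln(1.8864)/0.0292 = 0.6347/0.0292 = 21.74 s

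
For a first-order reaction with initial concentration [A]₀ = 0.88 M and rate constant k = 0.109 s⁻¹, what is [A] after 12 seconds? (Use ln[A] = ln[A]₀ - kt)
0.2379 M

ln[A] = ln[A]₀ - k·t = ln(0.88) - (0.109)·(12) = -0.1278 - 1.3080 = -1.4358
[A] = e^(-1.4358) = 0.2379 M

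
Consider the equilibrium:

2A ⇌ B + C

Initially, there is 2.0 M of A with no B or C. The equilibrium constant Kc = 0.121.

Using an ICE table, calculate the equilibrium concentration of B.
[B] = 0.410 M

ICE: [A] = 2.0 − 2x, [B] = [C] = x.
Kc = x²/(2.0 − 2x)² = 0.121 ⇒ √Kc = x/(2.0 − 2x).
x = √0.121·2.0/(1 + 2√0.121) = 0.34785·2.0/1.6957 = 0.41027.
[B] = x = 0.410 M.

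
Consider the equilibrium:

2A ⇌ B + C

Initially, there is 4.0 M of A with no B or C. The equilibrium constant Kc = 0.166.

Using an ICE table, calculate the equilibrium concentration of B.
[B] = 0.898 M

ICE: [A] = 4.0 − 2x, [B] = [C] = x.
Kc = x²/(4.0 − 2x)² = 0.166 ⇒ √Kc = x/(4.0 − 2x).
x = √0.166·4.0/(1 + 2√0.166) = 0.40743·4.0/1.8149 = 0.89799.
[B] = x = 0.898 M.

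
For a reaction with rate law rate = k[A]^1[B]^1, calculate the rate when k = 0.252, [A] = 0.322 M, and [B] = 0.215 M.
0.01745 M/s

rate = k·[A]^1·[B]^1 = 0.252·(0.322)^1·(0.215)^1 = 0.252·0.322·0.215 = 0.01745 M/s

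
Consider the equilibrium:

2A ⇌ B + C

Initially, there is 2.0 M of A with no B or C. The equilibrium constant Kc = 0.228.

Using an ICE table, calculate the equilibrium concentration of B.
[B] = 0.488 M

ICE: [A] = 2.0 − 2x, [B] = [C] = x.
Kc = x²/(2.0 − 2x)² = 0.228 ⇒ √Kc = x/(2.0 − 2x).
x = √0.228·2.0/(1 + 2√0.228) = 0.47749·2.0/1.955 = 0.48849.
[B] = x = 0.488 M.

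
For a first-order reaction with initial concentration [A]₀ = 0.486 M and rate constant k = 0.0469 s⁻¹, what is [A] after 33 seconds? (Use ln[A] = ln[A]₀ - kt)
0.1034 M

ln[A] = ln[A]₀ - k·t = ln(0.486) - (0.0469)·(33) = -0.7215 - 1.5477 = -2.2692
[A] = e^(-2.2692) = 0.1034 M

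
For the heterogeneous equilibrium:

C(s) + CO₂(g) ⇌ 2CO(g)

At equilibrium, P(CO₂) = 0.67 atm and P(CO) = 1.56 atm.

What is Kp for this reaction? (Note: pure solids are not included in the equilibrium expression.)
K_p = 3.632

Solid C is excluded.
Kp = P(CO)²/P(CO₂) = (1.56)²/0.67 = 2.434/0.67 = 3.632.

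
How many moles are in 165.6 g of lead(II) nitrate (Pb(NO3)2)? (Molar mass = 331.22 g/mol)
Moles = 165.6 g ÷ 331.22 g/mol = 0.5 mol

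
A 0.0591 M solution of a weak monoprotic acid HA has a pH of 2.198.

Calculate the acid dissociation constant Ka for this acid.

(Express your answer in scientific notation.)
K_a = 7.62e-04

[H⁺] = 10^(−pH) = 10^(−2.198) = 6.339e-03 M. For HA ⇌ H⁺ + A⁻, Ka = x²/(C − x) = (6.339e-03)²/(0.0591 − 6.339e-03) = 7.62e-04.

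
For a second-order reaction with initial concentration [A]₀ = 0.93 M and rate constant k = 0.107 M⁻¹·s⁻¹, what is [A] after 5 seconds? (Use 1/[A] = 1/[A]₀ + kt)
0.6210 M

1/[A] = 1/[A]₀ + k·t = 1/0.93 + (0.107)·(5) = 1.0753 + 0.5350 = 1.6103
[A] = 1/1.6103 = 0.6210 M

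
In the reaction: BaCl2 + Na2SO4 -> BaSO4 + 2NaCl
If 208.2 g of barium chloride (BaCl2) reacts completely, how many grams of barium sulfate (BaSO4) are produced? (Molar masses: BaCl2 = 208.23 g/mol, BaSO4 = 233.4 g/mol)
Moles of BaCl2 = 208.2 g ÷ 208.23 g/mol = 0.999856 mol
Mole ratio: 1 mol BaSO4 / 1 mol BaCl2
Moles of BaSO4 = 0.999856 × (1/1) = 0.999856 mol
Mass of BaSO4 = 0.999856 mol × 233.4 g/mol = 233.4 g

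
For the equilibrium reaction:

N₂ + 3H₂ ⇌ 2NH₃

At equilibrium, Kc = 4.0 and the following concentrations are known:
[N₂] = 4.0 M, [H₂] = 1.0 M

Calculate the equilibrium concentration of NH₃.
[NH₃] = 4.0000 M

Kc = ([NH₃]^2) / ([N₂] × [H₂]^3) = 4.0
[NH₃]^2 = Kc · (reactant terms)/(other product terms) = 4.0 · 4 / 1 = 16
[NH₃] = (16)^(1/2) = 4.0000 M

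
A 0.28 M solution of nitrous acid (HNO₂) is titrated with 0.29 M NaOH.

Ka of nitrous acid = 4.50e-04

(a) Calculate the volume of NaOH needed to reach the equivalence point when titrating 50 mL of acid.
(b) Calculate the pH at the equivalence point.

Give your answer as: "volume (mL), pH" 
V = 48.3 mL, pH = 8.25

(a) At equivalence: moles acid = moles base.
moles acid = 0.28 × 0.05 = 0.014 mol; V_NaOH = 0.014/0.29 = 0.04828 L = 48.3 mL.
(b) At equivalence, all acid → conjugate base A⁻ at [A⁻] = 0.014/0.09828 = 0.1425 M.
Kb = Kw/Ka = 1.0e-14/4.50e-04 = 2.222e-11; [OH⁻] = √(Kb·[A⁻]) = 1.779e-06; pOH = 5.75; pH = 14 − pOH = 8.25.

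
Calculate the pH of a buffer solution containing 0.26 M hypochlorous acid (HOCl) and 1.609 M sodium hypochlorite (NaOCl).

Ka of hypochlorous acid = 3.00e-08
pH = 8.31

pKa = -log(3.00e-08) = 7.52. pH = pKa + log([A⁻]/[HA]) = 7.52 + log(1.609/0.26)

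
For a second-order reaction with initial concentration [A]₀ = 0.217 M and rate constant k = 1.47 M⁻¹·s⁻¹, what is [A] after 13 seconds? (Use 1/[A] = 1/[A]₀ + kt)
0.0422 M

1/[A] = 1/[A]₀ + k·t = 1/0.217 + (1.47)·(13) = 4.6083 + 19.1100 = 23.7183
[A] = 1/23.7183 = 0.0422 M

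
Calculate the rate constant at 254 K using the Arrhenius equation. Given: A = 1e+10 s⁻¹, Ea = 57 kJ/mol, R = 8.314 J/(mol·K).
1.90e-02 s⁻¹

k = A·exp(-Ea/(R·T)) = 1e+10·exp(-57000/(8.314·254)) = 1e+10·exp(-26.9918) = 1e+10·1.8951e-12 = 1.90e-02 s⁻¹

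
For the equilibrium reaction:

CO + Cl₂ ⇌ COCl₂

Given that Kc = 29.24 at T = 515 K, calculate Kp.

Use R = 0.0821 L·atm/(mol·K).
K_p = 0.6916

Δn = (moles gaseous products) − (moles gaseous reactants) = -1
T = 515 K; RT = 0.0821 × 515 = 42.2815
Kp = Kc·(RT)^Δn = 29.24 × (42.2815)^-1 = 29.24 × 0.023651 = 0.6916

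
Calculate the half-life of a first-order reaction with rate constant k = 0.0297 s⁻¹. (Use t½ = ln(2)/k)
23.34 s

t½ = ln(2)/k = 0.6931/0.0297 = 23.34 s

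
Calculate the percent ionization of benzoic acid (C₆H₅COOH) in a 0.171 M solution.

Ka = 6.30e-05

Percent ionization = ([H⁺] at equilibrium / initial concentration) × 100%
Percent ionization = 1.9%

Let x = [H⁺]. Ka = x²/(C - x) ⇒ x² + (6.30e-05)x - (6.30e-05)(0.171) = 0. x = 3.2509e-03. Percent = (3.2509e-03/0.171) × 100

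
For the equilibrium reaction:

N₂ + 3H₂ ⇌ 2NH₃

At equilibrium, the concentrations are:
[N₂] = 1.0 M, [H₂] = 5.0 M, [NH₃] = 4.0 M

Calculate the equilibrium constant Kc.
K_c = 0.1280

Kc = ([NH₃]^2) / ([N₂] × [H₂]^3)
   = ((4.0)^2) / ((1.0)·(5.0)^3)
   = 16 / 125 = 0.1280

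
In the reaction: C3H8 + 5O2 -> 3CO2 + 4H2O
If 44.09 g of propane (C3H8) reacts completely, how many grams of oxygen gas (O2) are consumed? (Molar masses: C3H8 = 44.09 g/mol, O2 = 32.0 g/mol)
Moles of C3H8 = 44.09 g ÷ 44.09 g/mol = 1 mol
Mole ratio: 5 mol O2 / 1 mol C3H8
Moles of O2 = 1 × (5/1) = 5 mol
Mass of O2 = 5 mol × 32.0 g/mol = 160 g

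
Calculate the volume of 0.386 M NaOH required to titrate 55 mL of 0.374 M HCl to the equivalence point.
V_{base} = 53.3 mL

At equivalence: moles acid = moles base.
moles HCl = 0.374 M × 0.055 L = 0.02057 mol
V_NaOH = 0.02057 mol ÷ 0.386 M = 0.05329 L = 53.3 mL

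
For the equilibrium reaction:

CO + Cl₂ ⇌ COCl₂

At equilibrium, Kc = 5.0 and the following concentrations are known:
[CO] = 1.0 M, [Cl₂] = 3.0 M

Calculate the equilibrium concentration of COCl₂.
[COCl₂] = 15.0000 M

Kc = ([COCl₂]) / ([CO] × [Cl₂]) = 5.0
[COCl₂]^1 = Kc · (reactant terms)/(other product terms) = 5.0 · 3 / 1 = 15
[COCl₂] = 15.0000 M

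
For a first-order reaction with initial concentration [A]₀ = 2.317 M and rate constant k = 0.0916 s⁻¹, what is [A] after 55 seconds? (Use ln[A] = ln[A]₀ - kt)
0.0150 M

ln[A] = ln[A]₀ - k·t = ln(2.317) - (0.0916)·(55) = 0.8403 - 5.0380 = -4.1977
[A] = e^(-4.1977) = 0.0150 M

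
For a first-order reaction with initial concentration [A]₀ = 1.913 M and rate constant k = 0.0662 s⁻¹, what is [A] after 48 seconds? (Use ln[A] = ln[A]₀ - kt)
0.0797 M

ln[A] = ln[A]₀ - k·t = ln(1.913) - (0.0662)·(48) = 0.6487 - 3.1776 = -2.5289
[A] = e^(-2.5289) = 0.0797 M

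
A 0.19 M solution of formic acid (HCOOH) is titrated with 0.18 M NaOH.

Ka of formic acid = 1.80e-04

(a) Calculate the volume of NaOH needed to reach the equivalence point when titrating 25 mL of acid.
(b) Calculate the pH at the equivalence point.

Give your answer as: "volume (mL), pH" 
V = 26.4 mL, pH = 8.36

(a) At equivalence: moles acid = moles base.
moles acid = 0.19 × 0.025 = 0.00475 mol; V_NaOH = 0.00475/0.18 = 0.02639 L = 26.4 mL.
(b) At equivalence, all acid → conjugate base A⁻ at [A⁻] = 0.00475/0.05139 = 0.09243 M.
Kb = Kw/Ka = 1.0e-14/1.80e-04 = 5.556e-11; [OH⁻] = √(Kb·[A⁻]) = 2.266e-06; pOH = 5.64; pH = 14 − pOH = 8.36.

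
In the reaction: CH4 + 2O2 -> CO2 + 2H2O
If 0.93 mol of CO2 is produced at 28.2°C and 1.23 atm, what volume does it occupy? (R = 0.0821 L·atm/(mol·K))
T = 28.2°C + 273.15 = 301.35 K
V = nRT/P = (0.93 × 0.0821 × 301.35) / 1.23
V = 18.71 L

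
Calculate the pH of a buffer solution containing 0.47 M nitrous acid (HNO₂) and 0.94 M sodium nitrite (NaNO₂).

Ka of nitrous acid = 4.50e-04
pH = 3.65

pKa = -log(4.50e-04) = 3.35. pH = pKa + log([A⁻]/[HA]) = 3.35 + log(0.94/0.47)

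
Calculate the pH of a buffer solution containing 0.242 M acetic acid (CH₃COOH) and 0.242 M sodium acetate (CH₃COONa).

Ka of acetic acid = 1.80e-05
pH = 4.74

pKa = -log(1.80e-05) = 4.74. pH = pKa + log([A⁻]/[HA]) = 4.74 + log(0.242/0.242)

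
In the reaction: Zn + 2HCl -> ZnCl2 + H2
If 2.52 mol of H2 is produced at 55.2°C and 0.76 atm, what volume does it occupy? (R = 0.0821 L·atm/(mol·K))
T = 55.2°C + 273.15 = 328.35 K
V = nRT/P = (2.52 × 0.0821 × 328.35) / 0.76
V = 89.39 L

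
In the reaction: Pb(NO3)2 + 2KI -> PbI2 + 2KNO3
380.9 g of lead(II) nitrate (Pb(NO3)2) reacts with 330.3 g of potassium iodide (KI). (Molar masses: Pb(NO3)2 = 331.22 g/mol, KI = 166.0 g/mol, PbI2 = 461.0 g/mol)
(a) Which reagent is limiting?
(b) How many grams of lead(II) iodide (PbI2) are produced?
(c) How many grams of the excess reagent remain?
(a) KI, (b) 458.6 g, (c) 51.38 g

Moles of Pb(NO3)2 = 380.9 g ÷ 331.22 g/mol = 1.14999 mol
Moles of KI = 330.3 g ÷ 166.0 g/mol = 1.98976 mol
Moles ÷ coefficient: Pb(NO3)2: 1.14999/1 = 1.15, KI: 1.98976/2 = 0.9949
(a) KI has the smaller value, so KI is the limiting reagent.
(b) Moles of PbI2 = 1.98976 mol KI × (1/2) = 0.99488 mol; mass = 0.99488 mol × 461.0 g/mol = 458.6 g
(c) Pb(NO3)2 consumed = 1.98976 × (1/2) = 0.99488 mol; remaining = 1.14999 − 0.99488 = 0.155111 mol; mass = 0.155111 mol × 331.22 g/mol = 51.38 g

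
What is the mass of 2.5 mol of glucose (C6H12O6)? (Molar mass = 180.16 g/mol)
Mass = 2.5 mol × 180.16 g/mol = 450.4 g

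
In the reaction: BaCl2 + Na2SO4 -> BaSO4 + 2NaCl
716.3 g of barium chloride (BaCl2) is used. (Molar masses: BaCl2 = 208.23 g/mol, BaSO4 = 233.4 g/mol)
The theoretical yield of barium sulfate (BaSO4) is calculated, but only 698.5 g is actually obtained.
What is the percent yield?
Moles of BaCl2 = 716.3 g ÷ 208.23 g/mol = 3.43995 mol
Mole ratio: 1 mol BaSO4 / 1 mol BaCl2
Moles of BaSO4 = 3.43995 × (1/1) = 3.43995 mol
Theoretical yield = 3.43995 mol × 233.4 g/mol = 802.88 g
Actual yield = 698.5 g
Percent yield = (698.5 / 802.88) × 100% = 87.0%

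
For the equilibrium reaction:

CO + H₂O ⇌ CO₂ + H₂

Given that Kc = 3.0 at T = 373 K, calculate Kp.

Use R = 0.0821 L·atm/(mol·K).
K_p = 3.0000

Δn = (moles gaseous products) − (moles gaseous reactants) = 0
T = 373 K; RT = 0.0821 × 373 = 30.6233
Kp = Kc·(RT)^Δn = 3.0 × (30.6233)^0 = 3.0 × 1 = 3.0000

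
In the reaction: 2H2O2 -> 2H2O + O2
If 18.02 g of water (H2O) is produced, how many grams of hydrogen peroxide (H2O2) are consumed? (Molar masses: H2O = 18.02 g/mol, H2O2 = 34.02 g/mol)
Moles of H2O = 18.02 g ÷ 18.02 g/mol = 1 mol
Mole ratio: 2 mol H2O2 / 2 mol H2O
Moles of H2O2 = 1 × (2/2) = 1 mol
Mass of H2O2 = 1 mol × 34.02 g/mol = 34.02 g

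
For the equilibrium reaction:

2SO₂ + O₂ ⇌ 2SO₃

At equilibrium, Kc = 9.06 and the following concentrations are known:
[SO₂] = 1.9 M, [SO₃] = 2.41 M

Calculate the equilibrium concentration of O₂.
[O₂] = 0.1776 M

Kc = ([SO₃]^2) / ([SO₂]^2 × [O₂]) = 9.06
[O₂]^1 = (product terms)/(Kc · other reactant terms) = 5.8081 / (9.06 · 3.61) = 0.17758
[O₂] = 0.1776 M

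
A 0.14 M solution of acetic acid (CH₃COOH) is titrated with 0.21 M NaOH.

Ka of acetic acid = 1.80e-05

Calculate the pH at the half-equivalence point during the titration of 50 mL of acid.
pH = pKa = 4.74

At the half-equivalence point, [HA] = [A⁻], so by Henderson–Hasselbalch pH = pKa + log(1) = pKa.
pKa = −log(1.80e-05) = 4.74.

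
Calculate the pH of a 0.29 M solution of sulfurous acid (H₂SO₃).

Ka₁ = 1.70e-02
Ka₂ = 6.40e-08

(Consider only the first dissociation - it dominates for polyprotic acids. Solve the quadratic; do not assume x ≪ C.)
pH = 1.21

x² + Ka₁·x − Ka₁·C = 0 with Ka₁ = 1.70e-02, C = 0.29.
x = (−Ka₁ + √(Ka₁² + 4·Ka₁·C))/2 = 6.2227e-02 M, so pH = 1.21.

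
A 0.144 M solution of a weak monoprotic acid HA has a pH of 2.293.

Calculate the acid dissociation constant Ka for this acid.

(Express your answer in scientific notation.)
K_a = 1.87e-04

[H⁺] = 10^(−pH) = 10^(−2.293) = 5.093e-03 M. For HA ⇌ H⁺ + A⁻, Ka = x²/(C − x) = (5.093e-03)²/(0.144 − 5.093e-03) = 1.87e-04.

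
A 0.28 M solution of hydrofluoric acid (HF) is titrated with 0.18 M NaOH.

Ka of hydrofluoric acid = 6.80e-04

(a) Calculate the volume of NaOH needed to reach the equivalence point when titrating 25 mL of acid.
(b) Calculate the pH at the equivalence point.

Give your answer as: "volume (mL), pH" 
V = 38.9 mL, pH = 8.10

(a) At equivalence: moles acid = moles base.
moles acid = 0.28 × 0.025 = 0.007 mol; V_NaOH = 0.007/0.18 = 0.03889 L = 38.9 mL.
(b) At equivalence, all acid → conjugate base A⁻ at [A⁻] = 0.007/0.06389 = 0.1096 M.
Kb = Kw/Ka = 1.0e-14/6.80e-04 = 1.471e-11; [OH⁻] = √(Kb·[A⁻]) = 1.269e-06; pOH = 5.90; pH = 14 − pOH = 8.10.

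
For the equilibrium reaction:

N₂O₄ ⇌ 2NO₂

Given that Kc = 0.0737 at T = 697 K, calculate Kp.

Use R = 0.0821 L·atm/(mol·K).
K_p = 4.2174

Δn = (moles gaseous products) − (moles gaseous reactants) = 1
T = 697 K; RT = 0.0821 × 697 = 57.2237
Kp = Kc·(RT)^Δn = 0.0737 × (57.2237)^1 = 0.0737 × 57.2237 = 4.2174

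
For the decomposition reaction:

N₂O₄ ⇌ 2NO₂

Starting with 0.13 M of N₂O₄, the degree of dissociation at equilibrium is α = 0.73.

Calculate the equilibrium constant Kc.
K_c = 1.0263

x = α·[A]₀ = 0.73 × 0.13 = 0.0949 M dissociated.
At eq: [N₂O₄] = 0.13 − 0.0949 = 0.0351 M; [NO₂] = 2x = 0.1898 M.
Kc = [NO₂]²/[N₂O₄] = (0.1898)²/0.0351 = 1.026.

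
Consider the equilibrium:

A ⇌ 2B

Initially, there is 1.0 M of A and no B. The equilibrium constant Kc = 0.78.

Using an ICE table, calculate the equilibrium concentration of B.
[B] = 0.709 M

ICE: [A] = 1.0 − x, [B] = 2x.
Kc = (2x)²/(1.0 − x) = 0.78 ⇒ 4x² + 0.78x − 0.78 = 0.
x = (−0.78 + √(0.78² + 4·4·0.78))/(2·4) = (−0.78 + √13.088)/8 = 0.35472.
[B] = 2x = 0.709 M.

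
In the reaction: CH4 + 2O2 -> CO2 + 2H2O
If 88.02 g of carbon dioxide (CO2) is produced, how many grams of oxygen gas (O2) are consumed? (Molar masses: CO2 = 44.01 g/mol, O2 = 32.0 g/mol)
Moles of CO2 = 88.02 g ÷ 44.01 g/mol = 2 mol
Mole ratio: 2 mol O2 / 1 mol CO2
Moles of O2 = 2 × (2/1) = 4 mol
Mass of O2 = 4 mol × 32.0 g/mol = 128 g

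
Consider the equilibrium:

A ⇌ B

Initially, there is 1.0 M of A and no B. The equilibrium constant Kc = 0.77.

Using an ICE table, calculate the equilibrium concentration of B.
[B] = 0.435 M

ICE: [A] = 1.0 − x, [B] = x.
Kc = x/(1.0 − x) = 0.77 ⇒ x = 0.77·1.0/(1 + 0.77) = 0.77/1.77 = 0.435.
[B] = x = 0.435 M.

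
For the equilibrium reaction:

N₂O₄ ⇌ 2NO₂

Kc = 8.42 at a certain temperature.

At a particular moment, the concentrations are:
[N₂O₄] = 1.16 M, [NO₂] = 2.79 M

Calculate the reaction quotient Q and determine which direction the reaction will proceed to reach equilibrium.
Q = 6.710, Q < K, reaction proceeds forward (toward products)

Q = ([NO₂]^2) / ([N₂O₄])
  = ((2.79)^2) / ((1.16)) = 7.7841/1.16 = 6.71
Since Q = 6.71 < Kc = 8.42, the reaction proceeds forward (toward products) to reach equilibrium.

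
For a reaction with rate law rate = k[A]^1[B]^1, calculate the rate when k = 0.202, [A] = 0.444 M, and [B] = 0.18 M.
0.01614 M/s

rate = k·[A]^1·[B]^1 = 0.202·(0.444)^1·(0.18)^1 = 0.202·0.444·0.18 = 0.01614 M/s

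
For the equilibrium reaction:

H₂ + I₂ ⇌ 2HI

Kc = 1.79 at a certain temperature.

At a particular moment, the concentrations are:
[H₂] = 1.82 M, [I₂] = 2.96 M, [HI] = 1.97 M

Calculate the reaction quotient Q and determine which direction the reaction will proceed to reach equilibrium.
Q = 0.720, Q < K, reaction proceeds forward (toward products)

Q = ([HI]^2) / ([H₂] × [I₂])
  = ((1.97)^2) / ((1.82)·(2.96)) = 3.8809/5.3872 = 0.7204
Since Q = 0.7204 < Kc = 1.79, the reaction proceeds forward (toward products) to reach equilibrium.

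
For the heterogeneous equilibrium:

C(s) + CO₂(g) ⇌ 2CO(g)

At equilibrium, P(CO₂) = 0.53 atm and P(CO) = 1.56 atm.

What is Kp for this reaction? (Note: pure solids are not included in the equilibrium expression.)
K_p = 4.592

Solid C is excluded.
Kp = P(CO)²/P(CO₂) = (1.56)²/0.53 = 2.434/0.53 = 4.592.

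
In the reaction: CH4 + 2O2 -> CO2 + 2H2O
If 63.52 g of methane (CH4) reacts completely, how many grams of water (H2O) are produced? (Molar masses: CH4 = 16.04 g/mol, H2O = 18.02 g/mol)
Moles of CH4 = 63.52 g ÷ 16.04 g/mol = 3.9601 mol
Mole ratio: 2 mol H2O / 1 mol CH4
Moles of H2O = 3.9601 × (2/1) = 7.9202 mol
Mass of H2O = 7.9202 mol × 18.02 g/mol = 142.7 g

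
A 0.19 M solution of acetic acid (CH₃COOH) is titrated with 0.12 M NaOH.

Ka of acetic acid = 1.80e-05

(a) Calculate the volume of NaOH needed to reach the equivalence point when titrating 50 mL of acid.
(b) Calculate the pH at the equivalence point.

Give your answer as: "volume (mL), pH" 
V = 79.2 mL, pH = 8.81

(a) At equivalence: moles acid = moles base.
moles acid = 0.19 × 0.05 = 0.0095 mol; V_NaOH = 0.0095/0.12 = 0.07917 L = 79.2 mL.
(b) At equivalence, all acid → conjugate base A⁻ at [A⁻] = 0.0095/0.1292 = 0.07355 M.
Kb = Kw/Ka = 1.0e-14/1.80e-05 = 5.556e-10; [OH⁻] = √(Kb·[A⁻]) = 6.392e-06; pOH = 5.19; pH = 14 − pOH = 8.81.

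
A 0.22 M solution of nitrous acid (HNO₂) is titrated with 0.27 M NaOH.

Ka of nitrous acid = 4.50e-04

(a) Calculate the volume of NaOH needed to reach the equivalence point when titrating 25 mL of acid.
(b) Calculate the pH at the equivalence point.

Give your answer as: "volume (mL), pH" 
V = 20.4 mL, pH = 8.22

(a) At equivalence: moles acid = moles base.
moles acid = 0.22 × 0.025 = 0.0055 mol; V_NaOH = 0.0055/0.27 = 0.02037 L = 20.4 mL.
(b) At equivalence, all acid → conjugate base A⁻ at [A⁻] = 0.0055/0.04537 = 0.1212 M.
Kb = Kw/Ka = 1.0e-14/4.50e-04 = 2.222e-11; [OH⁻] = √(Kb·[A⁻]) = 1.641e-06; pOH = 5.78; pH = 14 − pOH = 8.22.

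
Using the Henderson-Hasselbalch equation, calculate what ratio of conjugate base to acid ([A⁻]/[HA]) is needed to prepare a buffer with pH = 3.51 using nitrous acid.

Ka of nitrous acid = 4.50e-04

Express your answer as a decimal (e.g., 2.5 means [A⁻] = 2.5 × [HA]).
[A⁻]/[HA] = 1.456

pKa = −log(4.50e-04) = 3.3468. pH = pKa + log([A⁻]/[HA]). 3.51 = 3.3468 + log(ratio). log(ratio) = 3.51 − 3.3468 = 0.1632. ratio = 10^(0.1632) = 1.456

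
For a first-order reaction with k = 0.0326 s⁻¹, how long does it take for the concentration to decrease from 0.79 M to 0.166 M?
47.85 s

From ln[A] = ln[A]₀ - k·t: t = ln([A]₀/[A])/k = ln(0.79/0.166)/0.0326 = ln(4.7590)/0.0326 = 1.5600/0.0326 = 47.85 s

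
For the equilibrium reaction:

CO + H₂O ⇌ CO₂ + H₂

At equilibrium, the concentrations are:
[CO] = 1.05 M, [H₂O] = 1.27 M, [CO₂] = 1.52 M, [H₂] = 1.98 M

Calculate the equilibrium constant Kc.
K_c = 2.2569

Kc = ([CO₂] × [H₂]) / ([CO] × [H₂O])
   = ((1.52)·(1.98)) / ((1.05)·(1.27))
   = 3.0096 / 1.3335 = 2.2569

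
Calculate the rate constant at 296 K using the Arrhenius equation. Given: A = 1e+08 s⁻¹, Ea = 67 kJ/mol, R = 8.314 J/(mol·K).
1.50e-04 s⁻¹

k = A·exp(-Ea/(R·T)) = 1e+08·exp(-67000/(8.314·296)) = 1e+08·exp(-27.2253) = 1e+08·1.5003e-12 = 1.50e-04 s⁻¹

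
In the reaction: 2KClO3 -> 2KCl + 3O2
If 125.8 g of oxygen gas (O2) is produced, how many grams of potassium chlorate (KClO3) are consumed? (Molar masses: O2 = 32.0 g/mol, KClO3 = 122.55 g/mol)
Moles of O2 = 125.8 g ÷ 32.0 g/mol = 3.93125 mol
Mole ratio: 2 mol KClO3 / 3 mol O2
Moles of KClO3 = 3.93125 × (2/3) = 2.62083 mol
Mass of KClO3 = 2.62083 mol × 122.55 g/mol = 321.2 g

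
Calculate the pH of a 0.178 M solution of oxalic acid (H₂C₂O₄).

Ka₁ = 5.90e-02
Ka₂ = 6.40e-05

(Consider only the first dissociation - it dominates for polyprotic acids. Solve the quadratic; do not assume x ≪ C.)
pH = 1.11

x² + Ka₁·x − Ka₁·C = 0 with Ka₁ = 5.90e-02, C = 0.178.
x = (−Ka₁ + √(Ka₁² + 4·Ka₁·C))/2 = 7.7141e-02 M, so pH = 1.11.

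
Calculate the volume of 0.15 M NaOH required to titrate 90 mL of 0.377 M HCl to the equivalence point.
V_{base} = 226.2 mL

At equivalence: moles acid = moles base.
moles HCl = 0.377 M × 0.09 L = 0.03393 mol
V_NaOH = 0.03393 mol ÷ 0.15 M = 0.2262 L = 226.2 mL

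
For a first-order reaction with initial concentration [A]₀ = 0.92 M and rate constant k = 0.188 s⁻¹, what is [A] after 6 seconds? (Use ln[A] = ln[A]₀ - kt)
0.2978 M

ln[A] = ln[A]₀ - k·t = ln(0.92) - (0.188)·(6) = -0.0834 - 1.1280 = -1.2114
[A] = e^(-1.2114) = 0.2978 M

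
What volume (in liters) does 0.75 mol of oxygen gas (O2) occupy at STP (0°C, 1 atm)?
At STP, 1 mol of gas occupies 22.4 L
Volume = 0.75 mol × 22.4 L/mol = 16.80 L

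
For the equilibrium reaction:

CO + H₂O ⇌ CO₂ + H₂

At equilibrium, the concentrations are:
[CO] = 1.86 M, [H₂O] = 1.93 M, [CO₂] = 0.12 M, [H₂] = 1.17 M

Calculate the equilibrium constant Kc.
K_c = 0.0391

Kc = ([CO₂] × [H₂]) / ([CO] × [H₂O])
   = ((0.12)·(1.17)) / ((1.86)·(1.93))
   = 0.1404 / 3.5898 = 0.0391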